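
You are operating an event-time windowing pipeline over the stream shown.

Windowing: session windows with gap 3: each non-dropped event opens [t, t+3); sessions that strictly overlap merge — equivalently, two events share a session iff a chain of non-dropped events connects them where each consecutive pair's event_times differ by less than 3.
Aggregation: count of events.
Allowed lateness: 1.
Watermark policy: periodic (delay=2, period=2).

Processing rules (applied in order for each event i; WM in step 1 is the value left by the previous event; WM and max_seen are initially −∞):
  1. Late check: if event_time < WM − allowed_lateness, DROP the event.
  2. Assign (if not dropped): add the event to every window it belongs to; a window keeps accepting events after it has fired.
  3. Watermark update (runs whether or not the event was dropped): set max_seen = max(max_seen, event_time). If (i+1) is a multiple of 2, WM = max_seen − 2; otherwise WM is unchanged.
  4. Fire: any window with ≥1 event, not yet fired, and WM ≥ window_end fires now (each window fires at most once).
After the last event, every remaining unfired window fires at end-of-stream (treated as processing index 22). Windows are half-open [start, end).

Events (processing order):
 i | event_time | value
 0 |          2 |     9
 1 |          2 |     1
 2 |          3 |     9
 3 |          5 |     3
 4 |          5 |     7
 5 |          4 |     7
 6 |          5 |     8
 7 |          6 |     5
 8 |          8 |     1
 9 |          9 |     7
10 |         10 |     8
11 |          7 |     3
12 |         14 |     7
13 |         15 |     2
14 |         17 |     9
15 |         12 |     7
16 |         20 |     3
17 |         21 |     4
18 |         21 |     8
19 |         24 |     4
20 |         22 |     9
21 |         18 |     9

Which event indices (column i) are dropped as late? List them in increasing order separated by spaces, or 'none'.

21

i=0 t=2 v=9: → [2,5); WM=−∞
i=1 t=2 v=1: → [2,5); WM=0
i=2 t=3 v=9: → [2,6); WM=0
i=3 t=5 v=3: → [2,8); WM=3
i=4 t=5 v=7: → [2,8); WM=3
i=5 t=4 v=7: → [2,8); WM=3
i=6 t=5 v=8: → [2,8); WM=3
i=7 t=6 v=5: → [2,9); WM=4
i=8 t=8 v=1: → [2,11); WM=4
i=9 t=9 v=7: → [2,12); WM=7
i=10 t=10 v=8: → [2,13); WM=7
i=11 t=7 v=3: → [2,13); WM=8
i=12 t=14 v=7: → [14,17); WM=8
i=13 t=15 v=2: → [14,18); WM=13
i=14 t=17 v=9: → [14,20); WM=13
i=15 t=12 v=7: → [2,20); WM=15
i=16 t=20 v=3: → [20,23); WM=15
i=17 t=21 v=4: → [20,24); WM=19
i=18 t=21 v=8: → [20,24); WM=19
i=19 t=24 v=4: → [24,27); WM=22
i=20 t=22 v=9: → [20,27); WM=22
i=21 t=18 v=9: DROP (t<22-1); WM=22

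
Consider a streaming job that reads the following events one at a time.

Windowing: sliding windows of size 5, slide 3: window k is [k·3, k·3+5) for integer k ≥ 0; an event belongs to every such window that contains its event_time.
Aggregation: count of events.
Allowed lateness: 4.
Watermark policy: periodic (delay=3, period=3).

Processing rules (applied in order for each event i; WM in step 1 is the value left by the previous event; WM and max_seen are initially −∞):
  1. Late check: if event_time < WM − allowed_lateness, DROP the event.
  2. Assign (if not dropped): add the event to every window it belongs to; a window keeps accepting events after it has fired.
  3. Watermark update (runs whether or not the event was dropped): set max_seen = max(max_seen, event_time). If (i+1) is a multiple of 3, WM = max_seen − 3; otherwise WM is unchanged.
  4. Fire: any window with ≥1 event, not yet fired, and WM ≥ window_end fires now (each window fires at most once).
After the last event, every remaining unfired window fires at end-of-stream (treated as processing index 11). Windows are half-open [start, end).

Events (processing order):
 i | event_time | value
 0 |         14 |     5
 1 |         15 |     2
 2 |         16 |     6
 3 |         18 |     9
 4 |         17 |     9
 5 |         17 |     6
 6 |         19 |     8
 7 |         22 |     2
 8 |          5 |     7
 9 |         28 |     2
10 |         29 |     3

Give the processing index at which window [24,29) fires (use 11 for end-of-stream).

11

i=0 t=14 v=5: → [12,17); WM=−∞
i=1 t=15 v=2: → [15,20),[12,17); WM=−∞
i=2 t=16 v=6: → [15,20),[12,17); WM=13
i=3 t=18 v=9: → [18,23),[15,20); WM=13
i=4 t=17 v=9: → [15,20); WM=13
i=5 t=17 v=6: → [15,20); WM=15
i=6 t=19 v=8: → [18,23),[15,20); WM=15
i=7 t=22 v=2: → [21,26),[18,23); WM=15
i=8 t=5 v=7: DROP (t<15-4); WM=19; [12,17) fires=3
i=9 t=28 v=2: → [27,32),[24,29); WM=19
i=10 t=29 v=3: → [27,32); WM=19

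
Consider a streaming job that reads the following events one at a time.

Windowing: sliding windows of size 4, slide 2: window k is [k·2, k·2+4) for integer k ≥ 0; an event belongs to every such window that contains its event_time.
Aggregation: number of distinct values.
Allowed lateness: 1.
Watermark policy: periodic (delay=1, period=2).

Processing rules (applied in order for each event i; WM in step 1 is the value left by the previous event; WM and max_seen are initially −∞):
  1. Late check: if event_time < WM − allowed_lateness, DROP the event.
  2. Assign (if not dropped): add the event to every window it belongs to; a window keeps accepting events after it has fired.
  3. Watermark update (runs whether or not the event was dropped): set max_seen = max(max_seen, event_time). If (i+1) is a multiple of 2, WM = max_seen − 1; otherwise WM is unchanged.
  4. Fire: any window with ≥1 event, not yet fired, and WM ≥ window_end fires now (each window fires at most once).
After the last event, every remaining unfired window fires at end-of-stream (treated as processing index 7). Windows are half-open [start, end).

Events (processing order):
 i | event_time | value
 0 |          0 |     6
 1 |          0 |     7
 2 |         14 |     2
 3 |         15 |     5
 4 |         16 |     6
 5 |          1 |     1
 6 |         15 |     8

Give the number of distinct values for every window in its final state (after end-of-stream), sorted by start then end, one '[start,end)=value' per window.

i=0 t=0 v=6: → [0,4); WM=−∞
i=1 t=0 v=7: → [0,4); WM=-1
i=2 t=14 v=2: → [14,18),[12,16); WM=-1
i=3 t=15 v=5: → [14,18),[12,16); WM=14; [0,4) fires=2
i=4 t=16 v=6: → [16,20),[14,18); WM=14
i=5 t=1 v=1: DROP (t<14-1); WM=15
i=6 t=15 v=8: → [14,18),[12,16); WM=15

[0,4)=2 [12,16)=3 [14,18)=4 [16,20)=1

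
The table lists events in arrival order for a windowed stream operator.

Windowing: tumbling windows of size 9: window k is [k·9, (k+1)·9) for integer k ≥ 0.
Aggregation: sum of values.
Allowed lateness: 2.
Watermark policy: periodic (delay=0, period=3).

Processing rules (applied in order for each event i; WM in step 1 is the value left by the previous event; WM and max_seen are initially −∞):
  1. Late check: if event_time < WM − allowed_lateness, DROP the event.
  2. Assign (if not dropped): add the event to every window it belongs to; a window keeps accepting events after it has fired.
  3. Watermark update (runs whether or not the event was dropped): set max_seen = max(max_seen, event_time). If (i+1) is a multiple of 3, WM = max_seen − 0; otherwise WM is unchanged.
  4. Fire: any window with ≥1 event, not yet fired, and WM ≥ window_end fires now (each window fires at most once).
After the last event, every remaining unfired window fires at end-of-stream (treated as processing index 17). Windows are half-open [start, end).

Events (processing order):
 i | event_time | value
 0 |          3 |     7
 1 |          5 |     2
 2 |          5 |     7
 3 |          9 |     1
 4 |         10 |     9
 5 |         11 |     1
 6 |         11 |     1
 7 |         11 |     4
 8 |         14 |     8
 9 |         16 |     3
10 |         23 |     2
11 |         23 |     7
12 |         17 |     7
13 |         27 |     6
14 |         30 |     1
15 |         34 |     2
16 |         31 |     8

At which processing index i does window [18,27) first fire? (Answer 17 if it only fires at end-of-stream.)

i=0 t=3 v=7: → [0,9); WM=−∞
i=1 t=5 v=2: → [0,9); WM=−∞
i=2 t=5 v=7: → [0,9); WM=5
i=3 t=9 v=1: → [9,18); WM=5
i=4 t=10 v=9: → [9,18); WM=5
i=5 t=11 v=1: → [9,18); WM=11; [0,9) fires=16
i=6 t=11 v=1: → [9,18); WM=11
i=7 t=11 v=4: → [9,18); WM=11
i=8 t=14 v=8: → [9,18); WM=14
i=9 t=16 v=3: → [9,18); WM=14
i=10 t=23 v=2: → [18,27); WM=14
i=11 t=23 v=7: → [18,27); WM=23; [9,18) fires=27
i=12 t=17 v=7: DROP (t<23-2); WM=23
i=13 t=27 v=6: → [27,36); WM=23
i=14 t=30 v=1: → [27,36); WM=30; [18,27) fires=9
i=15 t=34 v=2: → [27,36); WM=30
i=16 t=31 v=8: → [27,36); WM=30

14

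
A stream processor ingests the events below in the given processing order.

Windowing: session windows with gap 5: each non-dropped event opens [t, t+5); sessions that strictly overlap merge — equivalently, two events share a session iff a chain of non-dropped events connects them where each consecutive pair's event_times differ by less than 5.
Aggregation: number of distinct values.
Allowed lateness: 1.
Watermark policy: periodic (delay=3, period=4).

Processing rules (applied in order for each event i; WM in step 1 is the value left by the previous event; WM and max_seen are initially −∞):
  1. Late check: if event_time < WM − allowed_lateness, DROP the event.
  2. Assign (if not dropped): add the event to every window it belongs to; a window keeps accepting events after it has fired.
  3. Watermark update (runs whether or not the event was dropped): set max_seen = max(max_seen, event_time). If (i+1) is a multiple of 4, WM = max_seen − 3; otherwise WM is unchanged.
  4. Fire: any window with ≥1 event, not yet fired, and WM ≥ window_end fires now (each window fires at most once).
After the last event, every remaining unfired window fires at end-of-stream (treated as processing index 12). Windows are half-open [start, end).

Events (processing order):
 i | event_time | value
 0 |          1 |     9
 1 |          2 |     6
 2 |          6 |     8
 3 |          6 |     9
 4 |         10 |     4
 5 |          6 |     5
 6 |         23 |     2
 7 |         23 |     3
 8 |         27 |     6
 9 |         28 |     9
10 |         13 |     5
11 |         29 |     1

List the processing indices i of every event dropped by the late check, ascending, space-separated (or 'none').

i=0 t=1 v=9: → [1,6); WM=−∞
i=1 t=2 v=6: → [1,7); WM=−∞
i=2 t=6 v=8: → [1,11); WM=−∞
i=3 t=6 v=9: → [1,11); WM=3
i=4 t=10 v=4: → [1,15); WM=3
i=5 t=6 v=5: → [1,15); WM=3
i=6 t=23 v=2: → [23,28); WM=3
i=7 t=23 v=3: → [23,28); WM=20
i=8 t=27 v=6: → [23,32); WM=20
i=9 t=28 v=9: → [23,33); WM=20
i=10 t=13 v=5: DROP (t<20-1); WM=20
i=11 t=29 v=1: → [23,34); WM=26

10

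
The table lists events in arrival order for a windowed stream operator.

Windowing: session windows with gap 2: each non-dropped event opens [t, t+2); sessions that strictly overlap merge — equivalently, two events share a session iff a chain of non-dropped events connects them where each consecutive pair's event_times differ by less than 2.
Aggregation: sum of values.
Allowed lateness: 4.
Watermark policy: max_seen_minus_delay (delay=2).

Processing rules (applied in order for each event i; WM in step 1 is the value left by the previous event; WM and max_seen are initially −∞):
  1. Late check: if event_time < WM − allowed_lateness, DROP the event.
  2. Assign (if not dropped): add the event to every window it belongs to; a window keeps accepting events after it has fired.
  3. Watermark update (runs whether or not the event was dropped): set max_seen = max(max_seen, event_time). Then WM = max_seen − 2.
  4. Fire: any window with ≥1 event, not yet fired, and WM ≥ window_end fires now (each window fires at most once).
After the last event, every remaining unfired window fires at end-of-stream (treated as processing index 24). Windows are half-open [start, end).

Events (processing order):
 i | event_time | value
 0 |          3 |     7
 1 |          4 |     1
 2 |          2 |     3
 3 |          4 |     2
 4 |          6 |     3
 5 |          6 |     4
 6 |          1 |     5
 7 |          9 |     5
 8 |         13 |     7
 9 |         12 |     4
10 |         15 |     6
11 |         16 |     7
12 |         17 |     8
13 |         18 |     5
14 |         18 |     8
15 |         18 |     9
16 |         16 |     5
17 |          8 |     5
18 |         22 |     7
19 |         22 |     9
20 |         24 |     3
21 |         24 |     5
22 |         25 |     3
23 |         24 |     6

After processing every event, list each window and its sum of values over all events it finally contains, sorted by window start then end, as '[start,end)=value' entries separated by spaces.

[1,6)=18 [6,8)=7 [9,11)=5 [12,15)=11 [15,20)=48 [22,24)=16 [24,27)=17

i=0 t=3 v=7: → [3,5); WM=1
i=1 t=4 v=1: → [3,6); WM=2
i=2 t=2 v=3: → [2,6); WM=2
i=3 t=4 v=2: → [2,6); WM=2
i=4 t=6 v=3: → [6,8); WM=4
i=5 t=6 v=4: → [6,8); WM=4
i=6 t=1 v=5: → [1,6); WM=4
i=7 t=9 v=5: → [9,11); WM=7
i=8 t=13 v=7: → [13,15); WM=11
i=9 t=12 v=4: → [12,15); WM=11
i=10 t=15 v=6: → [15,17); WM=13
i=11 t=16 v=7: → [15,18); WM=14
i=12 t=17 v=8: → [15,19); WM=15
i=13 t=18 v=5: → [15,20); WM=16
i=14 t=18 v=8: → [15,20); WM=16
i=15 t=18 v=9: → [15,20); WM=16
i=16 t=16 v=5: → [15,20); WM=16
i=17 t=8 v=5: DROP (t<16-4); WM=16
i=18 t=22 v=7: → [22,24); WM=20
i=19 t=22 v=9: → [22,24); WM=20
i=20 t=24 v=3: → [24,26); WM=22
i=21 t=24 v=5: → [24,26); WM=22
i=22 t=25 v=3: → [24,27); WM=23
i=23 t=24 v=6: → [24,27); WM=23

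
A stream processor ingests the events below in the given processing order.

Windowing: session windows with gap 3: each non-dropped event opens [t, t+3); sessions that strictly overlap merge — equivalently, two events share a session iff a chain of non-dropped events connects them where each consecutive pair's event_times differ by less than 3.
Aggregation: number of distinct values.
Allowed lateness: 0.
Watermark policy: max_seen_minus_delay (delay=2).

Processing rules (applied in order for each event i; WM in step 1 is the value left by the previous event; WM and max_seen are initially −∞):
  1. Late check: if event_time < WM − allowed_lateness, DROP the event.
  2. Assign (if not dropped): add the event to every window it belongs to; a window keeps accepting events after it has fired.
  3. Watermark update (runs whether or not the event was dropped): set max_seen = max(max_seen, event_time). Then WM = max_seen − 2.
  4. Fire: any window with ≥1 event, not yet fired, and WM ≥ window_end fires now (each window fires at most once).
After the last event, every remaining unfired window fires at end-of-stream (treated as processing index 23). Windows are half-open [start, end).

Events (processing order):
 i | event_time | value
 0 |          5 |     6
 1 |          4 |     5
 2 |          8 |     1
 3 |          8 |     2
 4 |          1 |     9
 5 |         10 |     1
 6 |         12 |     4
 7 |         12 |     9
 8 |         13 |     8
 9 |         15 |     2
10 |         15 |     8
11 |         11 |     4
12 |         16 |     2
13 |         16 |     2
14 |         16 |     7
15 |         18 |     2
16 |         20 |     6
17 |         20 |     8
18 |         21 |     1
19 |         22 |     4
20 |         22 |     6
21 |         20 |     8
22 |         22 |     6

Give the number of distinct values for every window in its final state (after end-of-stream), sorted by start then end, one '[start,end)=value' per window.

[4,8)=2 [8,25)=7

i=0 t=5 v=6: → [5,8); WM=3
i=1 t=4 v=5: → [4,8); WM=3
i=2 t=8 v=1: → [8,11); WM=6
i=3 t=8 v=2: → [8,11); WM=6
i=4 t=1 v=9: DROP (t<6-0); WM=6
i=5 t=10 v=1: → [8,13); WM=8
i=6 t=12 v=4: → [8,15); WM=10
i=7 t=12 v=9: → [8,15); WM=10
i=8 t=13 v=8: → [8,16); WM=11
i=9 t=15 v=2: → [8,18); WM=13
i=10 t=15 v=8: → [8,18); WM=13
i=11 t=11 v=4: DROP (t<13-0); WM=13
i=12 t=16 v=2: → [8,19); WM=14
i=13 t=16 v=2: → [8,19); WM=14
i=14 t=16 v=7: → [8,19); WM=14
i=15 t=18 v=2: → [8,21); WM=16
i=16 t=20 v=6: → [8,23); WM=18
i=17 t=20 v=8: → [8,23); WM=18
i=18 t=21 v=1: → [8,24); WM=19
i=19 t=22 v=4: → [8,25); WM=20
i=20 t=22 v=6: → [8,25); WM=20
i=21 t=20 v=8: → [8,25); WM=20
i=22 t=22 v=6: → [8,25); WM=20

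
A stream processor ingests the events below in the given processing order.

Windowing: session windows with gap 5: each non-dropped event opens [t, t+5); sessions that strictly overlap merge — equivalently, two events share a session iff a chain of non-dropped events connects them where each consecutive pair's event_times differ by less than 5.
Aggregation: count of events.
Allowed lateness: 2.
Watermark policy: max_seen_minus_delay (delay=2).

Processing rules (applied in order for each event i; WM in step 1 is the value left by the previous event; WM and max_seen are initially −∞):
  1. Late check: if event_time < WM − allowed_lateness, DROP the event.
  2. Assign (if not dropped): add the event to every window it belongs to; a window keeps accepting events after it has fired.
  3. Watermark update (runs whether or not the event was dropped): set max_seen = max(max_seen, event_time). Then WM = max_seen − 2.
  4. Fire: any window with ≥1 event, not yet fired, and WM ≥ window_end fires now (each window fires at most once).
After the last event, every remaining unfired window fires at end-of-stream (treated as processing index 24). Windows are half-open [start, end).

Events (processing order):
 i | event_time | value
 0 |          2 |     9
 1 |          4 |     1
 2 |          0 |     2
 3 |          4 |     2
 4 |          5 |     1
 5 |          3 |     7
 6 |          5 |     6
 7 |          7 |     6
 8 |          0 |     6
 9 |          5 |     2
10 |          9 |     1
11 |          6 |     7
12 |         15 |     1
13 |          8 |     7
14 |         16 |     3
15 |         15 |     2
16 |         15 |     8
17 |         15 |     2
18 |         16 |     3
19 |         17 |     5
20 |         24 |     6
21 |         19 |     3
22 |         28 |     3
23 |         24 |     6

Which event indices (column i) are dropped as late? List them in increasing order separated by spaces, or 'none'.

8 13 21

i=0 t=2 v=9: → [2,7); WM=0
i=1 t=4 v=1: → [2,9); WM=2
i=2 t=0 v=2: → [0,9); WM=2
i=3 t=4 v=2: → [0,9); WM=2
i=4 t=5 v=1: → [0,10); WM=3
i=5 t=3 v=7: → [0,10); WM=3
i=6 t=5 v=6: → [0,10); WM=3
i=7 t=7 v=6: → [0,12); WM=5
i=8 t=0 v=6: DROP (t<5-2); WM=5
i=9 t=5 v=2: → [0,12); WM=5
i=10 t=9 v=1: → [0,14); WM=7
i=11 t=6 v=7: → [0,14); WM=7
i=12 t=15 v=1: → [15,20); WM=13
i=13 t=8 v=7: DROP (t<13-2); WM=13
i=14 t=16 v=3: → [15,21); WM=14
i=15 t=15 v=2: → [15,21); WM=14
i=16 t=15 v=8: → [15,21); WM=14
i=17 t=15 v=2: → [15,21); WM=14
i=18 t=16 v=3: → [15,21); WM=14
i=19 t=17 v=5: → [15,22); WM=15
i=20 t=24 v=6: → [24,29); WM=22
i=21 t=19 v=3: DROP (t<22-2); WM=22
i=22 t=28 v=3: → [24,33); WM=26
i=23 t=24 v=6: → [24,33); WM=26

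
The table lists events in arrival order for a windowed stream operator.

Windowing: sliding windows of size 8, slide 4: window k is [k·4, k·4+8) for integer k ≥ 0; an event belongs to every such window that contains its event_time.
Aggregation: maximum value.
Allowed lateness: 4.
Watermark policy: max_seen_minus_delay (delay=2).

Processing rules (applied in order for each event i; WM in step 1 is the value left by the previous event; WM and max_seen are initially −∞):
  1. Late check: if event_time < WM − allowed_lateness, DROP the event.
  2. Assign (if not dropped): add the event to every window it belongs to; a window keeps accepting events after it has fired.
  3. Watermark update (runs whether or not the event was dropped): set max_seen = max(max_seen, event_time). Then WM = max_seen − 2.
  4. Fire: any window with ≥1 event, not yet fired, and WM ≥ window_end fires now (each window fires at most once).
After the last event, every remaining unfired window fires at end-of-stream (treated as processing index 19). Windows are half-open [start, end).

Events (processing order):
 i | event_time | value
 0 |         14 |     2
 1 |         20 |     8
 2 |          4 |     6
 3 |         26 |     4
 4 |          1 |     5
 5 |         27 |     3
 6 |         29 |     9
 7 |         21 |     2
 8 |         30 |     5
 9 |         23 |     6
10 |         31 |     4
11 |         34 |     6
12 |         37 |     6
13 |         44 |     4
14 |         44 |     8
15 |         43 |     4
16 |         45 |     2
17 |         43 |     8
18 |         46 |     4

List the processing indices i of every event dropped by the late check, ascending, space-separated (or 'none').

2 4 7 9

i=0 t=14 v=2: → [12,20),[8,16); WM=12
i=1 t=20 v=8: → [20,28),[16,24); WM=18; [8,16) fires=2
i=2 t=4 v=6: DROP (t<18-4); WM=18
i=3 t=26 v=4: → [24,32),[20,28); WM=24; [12,20) fires=2 [16,24) fires=8
i=4 t=1 v=5: DROP (t<24-4); WM=24
i=5 t=27 v=3: → [24,32),[20,28); WM=25
i=6 t=29 v=9: → [28,36),[24,32); WM=27
i=7 t=21 v=2: DROP (t<27-4); WM=27
i=8 t=30 v=5: → [28,36),[24,32); WM=28; [20,28) fires=8
i=9 t=23 v=6: DROP (t<28-4); WM=28
i=10 t=31 v=4: → [28,36),[24,32); WM=29
i=11 t=34 v=6: → [32,40),[28,36); WM=32; [24,32) fires=9
i=12 t=37 v=6: → [36,44),[32,40); WM=35
i=13 t=44 v=4: → [44,52),[40,48); WM=42; [28,36) fires=9 [32,40) fires=6
i=14 t=44 v=8: → [44,52),[40,48); WM=42
i=15 t=43 v=4: → [40,48),[36,44); WM=42
i=16 t=45 v=2: → [44,52),[40,48); WM=43
i=17 t=43 v=8: → [40,48),[36,44); WM=43
i=18 t=46 v=4: → [44,52),[40,48); WM=44; [36,44) fires=8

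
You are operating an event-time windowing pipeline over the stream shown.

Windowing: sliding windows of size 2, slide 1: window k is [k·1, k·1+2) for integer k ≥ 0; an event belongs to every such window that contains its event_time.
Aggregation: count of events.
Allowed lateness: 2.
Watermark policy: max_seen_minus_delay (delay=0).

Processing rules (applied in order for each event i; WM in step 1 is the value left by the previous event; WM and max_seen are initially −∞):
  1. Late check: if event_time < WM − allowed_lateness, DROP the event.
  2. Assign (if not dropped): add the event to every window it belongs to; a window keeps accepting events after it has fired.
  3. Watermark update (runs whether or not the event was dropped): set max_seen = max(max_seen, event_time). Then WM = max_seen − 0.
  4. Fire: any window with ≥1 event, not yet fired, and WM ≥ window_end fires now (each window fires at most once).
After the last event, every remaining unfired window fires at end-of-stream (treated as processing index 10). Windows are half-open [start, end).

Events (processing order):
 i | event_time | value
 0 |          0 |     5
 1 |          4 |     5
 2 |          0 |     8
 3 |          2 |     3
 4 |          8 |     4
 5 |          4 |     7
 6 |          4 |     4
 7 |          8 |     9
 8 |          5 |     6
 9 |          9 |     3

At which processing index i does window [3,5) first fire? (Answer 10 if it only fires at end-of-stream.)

4

i=0 t=0 v=5: → [0,2); WM=0
i=1 t=4 v=5: → [4,6),[3,5); WM=4; [0,2) fires=1
i=2 t=0 v=8: DROP (t<4-2); WM=4
i=3 t=2 v=3: → [2,4),[1,3); WM=4; [1,3) fires=1 [2,4) fires=1
i=4 t=8 v=4: → [8,10),[7,9); WM=8; [3,5) fires=1 [4,6) fires=1
i=5 t=4 v=7: DROP (t<8-2); WM=8
i=6 t=4 v=4: DROP (t<8-2); WM=8
i=7 t=8 v=9: → [8,10),[7,9); WM=8
i=8 t=5 v=6: DROP (t<8-2); WM=8
i=9 t=9 v=3: → [9,11),[8,10); WM=9; [7,9) fires=2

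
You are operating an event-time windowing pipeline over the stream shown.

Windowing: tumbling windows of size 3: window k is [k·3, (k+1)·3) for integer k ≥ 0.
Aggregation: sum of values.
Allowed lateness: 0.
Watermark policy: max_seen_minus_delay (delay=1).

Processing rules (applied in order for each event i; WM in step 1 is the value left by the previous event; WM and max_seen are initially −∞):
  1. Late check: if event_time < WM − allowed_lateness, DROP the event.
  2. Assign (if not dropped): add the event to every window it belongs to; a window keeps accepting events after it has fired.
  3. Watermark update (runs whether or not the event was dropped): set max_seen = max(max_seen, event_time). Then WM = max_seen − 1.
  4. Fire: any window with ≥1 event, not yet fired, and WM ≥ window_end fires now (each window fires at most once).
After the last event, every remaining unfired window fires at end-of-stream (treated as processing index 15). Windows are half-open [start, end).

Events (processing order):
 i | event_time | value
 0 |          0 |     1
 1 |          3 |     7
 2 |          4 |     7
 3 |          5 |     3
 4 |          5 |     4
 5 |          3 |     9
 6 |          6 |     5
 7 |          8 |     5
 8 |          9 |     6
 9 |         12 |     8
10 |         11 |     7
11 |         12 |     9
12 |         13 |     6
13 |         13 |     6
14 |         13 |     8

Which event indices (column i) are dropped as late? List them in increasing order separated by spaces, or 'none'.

i=0 t=0 v=1: → [0,3); WM=-1
i=1 t=3 v=7: → [3,6); WM=2
i=2 t=4 v=7: → [3,6); WM=3; [0,3) fires=1
i=3 t=5 v=3: → [3,6); WM=4
i=4 t=5 v=4: → [3,6); WM=4
i=5 t=3 v=9: DROP (t<4-0); WM=4
i=6 t=6 v=5: → [6,9); WM=5
i=7 t=8 v=5: → [6,9); WM=7; [3,6) fires=21
i=8 t=9 v=6: → [9,12); WM=8
i=9 t=12 v=8: → [12,15); WM=11; [6,9) fires=10
i=10 t=11 v=7: → [9,12); WM=11
i=11 t=12 v=9: → [12,15); WM=11
i=12 t=13 v=6: → [12,15); WM=12; [9,12) fires=13
i=13 t=13 v=6: → [12,15); WM=12
i=14 t=13 v=8: → [12,15); WM=12

5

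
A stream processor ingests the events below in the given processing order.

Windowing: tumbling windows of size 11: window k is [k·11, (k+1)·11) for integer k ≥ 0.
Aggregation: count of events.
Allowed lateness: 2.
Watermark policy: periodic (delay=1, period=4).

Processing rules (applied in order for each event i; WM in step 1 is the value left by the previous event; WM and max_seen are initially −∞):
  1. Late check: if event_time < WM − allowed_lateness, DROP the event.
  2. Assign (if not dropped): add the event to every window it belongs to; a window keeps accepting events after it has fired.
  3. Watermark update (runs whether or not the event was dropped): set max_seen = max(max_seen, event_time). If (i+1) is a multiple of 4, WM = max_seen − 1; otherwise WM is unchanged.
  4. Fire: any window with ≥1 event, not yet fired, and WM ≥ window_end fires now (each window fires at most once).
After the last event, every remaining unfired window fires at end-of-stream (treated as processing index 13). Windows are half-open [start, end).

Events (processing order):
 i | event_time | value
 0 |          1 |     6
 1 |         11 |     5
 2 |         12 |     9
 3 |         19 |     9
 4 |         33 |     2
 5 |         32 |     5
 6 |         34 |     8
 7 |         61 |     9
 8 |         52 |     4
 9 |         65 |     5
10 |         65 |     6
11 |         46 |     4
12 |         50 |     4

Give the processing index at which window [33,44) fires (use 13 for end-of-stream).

i=0 t=1 v=6: → [0,11); WM=−∞
i=1 t=11 v=5: → [11,22); WM=−∞
i=2 t=12 v=9: → [11,22); WM=−∞
i=3 t=19 v=9: → [11,22); WM=18; [0,11) fires=1
i=4 t=33 v=2: → [33,44); WM=18
i=5 t=32 v=5: → [22,33); WM=18
i=6 t=34 v=8: → [33,44); WM=18
i=7 t=61 v=9: → [55,66); WM=60; [11,22) fires=3 [22,33) fires=1 [33,44) fires=2
i=8 t=52 v=4: DROP (t<60-2); WM=60
i=9 t=65 v=5: → [55,66); WM=60
i=10 t=65 v=6: → [55,66); WM=60
i=11 t=46 v=4: DROP (t<60-2); WM=64
i=12 t=50 v=4: DROP (t<64-2); WM=64

7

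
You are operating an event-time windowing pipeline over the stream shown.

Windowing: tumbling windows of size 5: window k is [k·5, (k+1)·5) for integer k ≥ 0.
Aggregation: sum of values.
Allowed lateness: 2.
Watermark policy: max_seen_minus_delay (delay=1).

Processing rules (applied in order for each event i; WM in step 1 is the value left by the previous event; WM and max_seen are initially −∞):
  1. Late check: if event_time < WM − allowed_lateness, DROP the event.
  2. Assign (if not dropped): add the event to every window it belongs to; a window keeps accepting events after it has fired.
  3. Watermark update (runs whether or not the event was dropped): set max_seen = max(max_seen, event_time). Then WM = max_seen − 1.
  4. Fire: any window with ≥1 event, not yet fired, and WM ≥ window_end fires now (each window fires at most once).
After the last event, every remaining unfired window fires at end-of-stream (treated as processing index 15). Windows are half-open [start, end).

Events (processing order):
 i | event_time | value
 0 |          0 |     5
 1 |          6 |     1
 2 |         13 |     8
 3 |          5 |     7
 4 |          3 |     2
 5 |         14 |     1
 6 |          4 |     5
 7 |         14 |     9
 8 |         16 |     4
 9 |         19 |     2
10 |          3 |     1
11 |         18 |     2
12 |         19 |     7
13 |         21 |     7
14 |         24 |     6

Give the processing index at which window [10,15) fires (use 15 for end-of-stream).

8

i=0 t=0 v=5: → [0,5); WM=-1
i=1 t=6 v=1: → [5,10); WM=5; [0,5) fires=5
i=2 t=13 v=8: → [10,15); WM=12; [5,10) fires=1
i=3 t=5 v=7: DROP (t<12-2); WM=12
i=4 t=3 v=2: DROP (t<12-2); WM=12
i=5 t=14 v=1: → [10,15); WM=13
i=6 t=4 v=5: DROP (t<13-2); WM=13
i=7 t=14 v=9: → [10,15); WM=13
i=8 t=16 v=4: → [15,20); WM=15; [10,15) fires=18
i=9 t=19 v=2: → [15,20); WM=18
i=10 t=3 v=1: DROP (t<18-2); WM=18
i=11 t=18 v=2: → [15,20); WM=18
i=12 t=19 v=7: → [15,20); WM=18
i=13 t=21 v=7: → [20,25); WM=20; [15,20) fires=15
i=14 t=24 v=6: → [20,25); WM=23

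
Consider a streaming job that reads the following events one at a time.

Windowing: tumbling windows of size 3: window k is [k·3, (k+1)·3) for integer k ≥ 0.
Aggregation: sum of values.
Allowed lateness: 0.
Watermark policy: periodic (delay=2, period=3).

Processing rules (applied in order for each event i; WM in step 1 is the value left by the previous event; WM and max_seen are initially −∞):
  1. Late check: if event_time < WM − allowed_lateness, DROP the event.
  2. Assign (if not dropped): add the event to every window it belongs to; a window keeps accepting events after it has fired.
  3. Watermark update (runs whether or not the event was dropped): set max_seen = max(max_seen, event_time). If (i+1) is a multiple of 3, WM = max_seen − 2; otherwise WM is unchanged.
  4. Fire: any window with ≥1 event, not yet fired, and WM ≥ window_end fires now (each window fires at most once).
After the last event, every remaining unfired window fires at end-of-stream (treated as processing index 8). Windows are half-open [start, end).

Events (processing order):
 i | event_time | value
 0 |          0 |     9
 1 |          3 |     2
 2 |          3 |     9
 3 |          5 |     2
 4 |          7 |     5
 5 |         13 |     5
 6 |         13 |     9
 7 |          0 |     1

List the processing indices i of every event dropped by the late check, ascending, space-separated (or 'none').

7

i=0 t=0 v=9: → [0,3); WM=−∞
i=1 t=3 v=2: → [3,6); WM=−∞
i=2 t=3 v=9: → [3,6); WM=1
i=3 t=5 v=2: → [3,6); WM=1
i=4 t=7 v=5: → [6,9); WM=1
i=5 t=13 v=5: → [12,15); WM=11; [0,3) fires=9 [3,6) fires=13 [6,9) fires=5
i=6 t=13 v=9: → [12,15); WM=11
i=7 t=0 v=1: DROP (t<11-0); WM=11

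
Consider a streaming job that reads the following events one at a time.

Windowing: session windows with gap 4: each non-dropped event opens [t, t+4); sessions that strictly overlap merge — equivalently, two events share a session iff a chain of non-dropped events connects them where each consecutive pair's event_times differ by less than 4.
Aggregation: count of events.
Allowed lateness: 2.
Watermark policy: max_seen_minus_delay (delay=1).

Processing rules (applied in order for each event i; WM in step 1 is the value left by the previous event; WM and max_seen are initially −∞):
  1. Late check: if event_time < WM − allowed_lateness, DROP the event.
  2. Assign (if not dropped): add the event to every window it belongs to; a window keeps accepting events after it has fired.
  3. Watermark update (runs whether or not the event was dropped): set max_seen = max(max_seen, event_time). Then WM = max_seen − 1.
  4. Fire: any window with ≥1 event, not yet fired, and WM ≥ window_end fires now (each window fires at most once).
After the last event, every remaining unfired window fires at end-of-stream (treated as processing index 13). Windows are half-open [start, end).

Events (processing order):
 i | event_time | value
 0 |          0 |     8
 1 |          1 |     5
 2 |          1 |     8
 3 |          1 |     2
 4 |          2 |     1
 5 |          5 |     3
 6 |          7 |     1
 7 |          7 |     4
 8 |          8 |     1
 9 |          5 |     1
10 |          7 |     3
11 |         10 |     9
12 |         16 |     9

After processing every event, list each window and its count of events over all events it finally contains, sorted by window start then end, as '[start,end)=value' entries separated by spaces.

[0,14)=12 [16,20)=1

i=0 t=0 v=8: → [0,4); WM=-1
i=1 t=1 v=5: → [0,5); WM=0
i=2 t=1 v=8: → [0,5); WM=0
i=3 t=1 v=2: → [0,5); WM=0
i=4 t=2 v=1: → [0,6); WM=1
i=5 t=5 v=3: → [0,9); WM=4
i=6 t=7 v=1: → [0,11); WM=6
i=7 t=7 v=4: → [0,11); WM=6
i=8 t=8 v=1: → [0,12); WM=7
i=9 t=5 v=1: → [0,12); WM=7
i=10 t=7 v=3: → [0,12); WM=7
i=11 t=10 v=9: → [0,14); WM=9
i=12 t=16 v=9: → [16,20); WM=15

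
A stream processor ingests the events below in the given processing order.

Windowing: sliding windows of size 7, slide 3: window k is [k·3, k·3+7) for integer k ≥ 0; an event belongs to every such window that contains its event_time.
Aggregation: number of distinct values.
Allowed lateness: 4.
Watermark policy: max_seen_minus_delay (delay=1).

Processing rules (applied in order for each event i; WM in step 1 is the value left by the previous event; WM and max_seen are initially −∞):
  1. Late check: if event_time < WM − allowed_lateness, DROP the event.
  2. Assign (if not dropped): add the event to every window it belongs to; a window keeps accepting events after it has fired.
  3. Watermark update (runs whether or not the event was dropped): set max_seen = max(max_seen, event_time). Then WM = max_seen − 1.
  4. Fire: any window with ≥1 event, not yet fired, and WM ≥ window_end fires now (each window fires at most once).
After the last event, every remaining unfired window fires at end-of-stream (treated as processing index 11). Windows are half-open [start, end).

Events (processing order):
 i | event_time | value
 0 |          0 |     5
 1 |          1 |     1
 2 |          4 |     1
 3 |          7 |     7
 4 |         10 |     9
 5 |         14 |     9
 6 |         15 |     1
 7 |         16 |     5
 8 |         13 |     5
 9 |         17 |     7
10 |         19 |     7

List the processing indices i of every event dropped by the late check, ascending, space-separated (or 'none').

none

i=0 t=0 v=5: → [0,7); WM=-1
i=1 t=1 v=1: → [0,7); WM=0
i=2 t=4 v=1: → [3,10),[0,7); WM=3
i=3 t=7 v=7: → [6,13),[3,10); WM=6
i=4 t=10 v=9: → [9,16),[6,13); WM=9; [0,7) fires=2
i=5 t=14 v=9: → [12,19),[9,16); WM=13; [3,10) fires=2 [6,13) fires=2
i=6 t=15 v=1: → [15,22),[12,19),[9,16); WM=14
i=7 t=16 v=5: → [15,22),[12,19); WM=15
i=8 t=13 v=5: → [12,19),[9,16); WM=15
i=9 t=17 v=7: → [15,22),[12,19); WM=16; [9,16) fires=3
i=10 t=19 v=7: → [18,25),[15,22); WM=18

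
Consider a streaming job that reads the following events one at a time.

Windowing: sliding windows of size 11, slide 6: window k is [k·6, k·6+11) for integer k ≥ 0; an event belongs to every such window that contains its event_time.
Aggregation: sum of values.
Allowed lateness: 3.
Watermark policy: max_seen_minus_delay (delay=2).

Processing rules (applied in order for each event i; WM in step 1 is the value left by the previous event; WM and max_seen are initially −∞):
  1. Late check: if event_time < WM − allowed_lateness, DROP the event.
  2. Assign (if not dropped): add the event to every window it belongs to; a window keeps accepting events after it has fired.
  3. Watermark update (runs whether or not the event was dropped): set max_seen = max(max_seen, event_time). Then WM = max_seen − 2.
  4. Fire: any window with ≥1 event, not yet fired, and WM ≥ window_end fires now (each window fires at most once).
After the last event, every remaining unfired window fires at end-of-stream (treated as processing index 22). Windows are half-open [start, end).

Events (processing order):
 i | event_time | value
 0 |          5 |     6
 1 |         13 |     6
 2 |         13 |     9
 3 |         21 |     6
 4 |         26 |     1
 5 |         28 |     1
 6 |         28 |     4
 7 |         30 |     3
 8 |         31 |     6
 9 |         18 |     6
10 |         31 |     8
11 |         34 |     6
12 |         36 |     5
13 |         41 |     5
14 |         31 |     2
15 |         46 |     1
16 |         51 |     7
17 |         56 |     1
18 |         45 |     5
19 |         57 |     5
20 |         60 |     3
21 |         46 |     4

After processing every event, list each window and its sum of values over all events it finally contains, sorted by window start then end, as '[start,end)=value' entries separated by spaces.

i=0 t=5 v=6: → [0,11); WM=3
i=1 t=13 v=6: → [12,23),[6,17); WM=11; [0,11) fires=6
i=2 t=13 v=9: → [12,23),[6,17); WM=11
i=3 t=21 v=6: → [18,29),[12,23); WM=19; [6,17) fires=15
i=4 t=26 v=1: → [24,35),[18,29); WM=24; [12,23) fires=21
i=5 t=28 v=1: → [24,35),[18,29); WM=26
i=6 t=28 v=4: → [24,35),[18,29); WM=26
i=7 t=30 v=3: → [30,41),[24,35); WM=28
i=8 t=31 v=6: → [30,41),[24,35); WM=29; [18,29) fires=12
i=9 t=18 v=6: DROP (t<29-3); WM=29
i=10 t=31 v=8: → [30,41),[24,35); WM=29
i=11 t=34 v=6: → [30,41),[24,35); WM=32
i=12 t=36 v=5: → [36,47),[30,41); WM=34
i=13 t=41 v=5: → [36,47); WM=39; [24,35) fires=29
i=14 t=31 v=2: DROP (t<39-3); WM=39
i=15 t=46 v=1: → [42,53),[36,47); WM=44; [30,41) fires=28
i=16 t=51 v=7: → [48,59),[42,53); WM=49; [36,47) fires=11
i=17 t=56 v=1: → [54,65),[48,59); WM=54; [42,53) fires=8
i=18 t=45 v=5: DROP (t<54-3); WM=54
i=19 t=57 v=5: → [54,65),[48,59); WM=55
i=20 t=60 v=3: → [60,71),[54,65); WM=58
i=21 t=46 v=4: DROP (t<58-3); WM=58

[0,11)=6 [6,17)=15 [12,23)=21 [18,29)=12 [24,35)=29 [30,41)=28 [36,47)=11 [42,53)=8 [48,59)=13 [54,65)=9 [60,71)=3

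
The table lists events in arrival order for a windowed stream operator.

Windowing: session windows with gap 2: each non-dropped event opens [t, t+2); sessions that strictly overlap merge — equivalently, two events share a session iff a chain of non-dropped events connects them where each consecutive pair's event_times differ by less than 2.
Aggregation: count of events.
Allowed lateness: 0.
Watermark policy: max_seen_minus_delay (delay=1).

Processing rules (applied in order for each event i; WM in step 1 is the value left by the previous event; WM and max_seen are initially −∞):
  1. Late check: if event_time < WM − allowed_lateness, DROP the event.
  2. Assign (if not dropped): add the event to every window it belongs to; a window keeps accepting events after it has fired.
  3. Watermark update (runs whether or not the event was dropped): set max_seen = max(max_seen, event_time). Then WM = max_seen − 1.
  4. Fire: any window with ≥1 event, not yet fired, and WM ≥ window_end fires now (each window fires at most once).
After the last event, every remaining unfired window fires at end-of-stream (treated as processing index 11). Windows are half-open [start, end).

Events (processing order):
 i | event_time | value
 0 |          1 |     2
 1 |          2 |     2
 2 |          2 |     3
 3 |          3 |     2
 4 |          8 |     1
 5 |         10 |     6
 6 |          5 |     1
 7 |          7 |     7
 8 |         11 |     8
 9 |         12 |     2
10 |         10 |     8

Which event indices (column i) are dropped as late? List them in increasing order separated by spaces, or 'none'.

6 7 10

i=0 t=1 v=2: → [1,3); WM=0
i=1 t=2 v=2: → [1,4); WM=1
i=2 t=2 v=3: → [1,4); WM=1
i=3 t=3 v=2: → [1,5); WM=2
i=4 t=8 v=1: → [8,10); WM=7
i=5 t=10 v=6: → [10,12); WM=9
i=6 t=5 v=1: DROP (t<9-0); WM=9
i=7 t=7 v=7: DROP (t<9-0); WM=9
i=8 t=11 v=8: → [10,13); WM=10
i=9 t=12 v=2: → [10,14); WM=11
i=10 t=10 v=8: DROP (t<11-0); WM=11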